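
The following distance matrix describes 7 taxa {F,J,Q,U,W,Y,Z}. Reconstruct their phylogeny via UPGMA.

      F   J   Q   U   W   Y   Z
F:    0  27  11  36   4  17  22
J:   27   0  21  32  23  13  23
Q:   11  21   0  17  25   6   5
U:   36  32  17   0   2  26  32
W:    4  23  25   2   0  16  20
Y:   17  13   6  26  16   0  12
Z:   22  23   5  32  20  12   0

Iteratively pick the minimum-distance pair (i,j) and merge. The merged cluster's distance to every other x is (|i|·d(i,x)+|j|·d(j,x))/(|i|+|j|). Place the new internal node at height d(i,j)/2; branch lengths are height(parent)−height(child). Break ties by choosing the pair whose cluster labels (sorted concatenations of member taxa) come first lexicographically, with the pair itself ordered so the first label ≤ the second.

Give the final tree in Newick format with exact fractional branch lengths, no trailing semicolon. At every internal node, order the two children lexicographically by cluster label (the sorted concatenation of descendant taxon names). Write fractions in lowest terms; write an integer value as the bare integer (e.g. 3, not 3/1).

iteration 1: select U,W (d=2); attach at lengths (1, 1); label the merged cluster UW
  updated: d(F,UW)=20, d(J,UW)=55/2, d(Q,UW)=21, d(UW,Y)=21, d(UW,Z)=26
iteration 2: select Q,Z (d=5); attach at lengths (5/2, 5/2); label the merged cluster QZ
  updated: d(F,QZ)=33/2, d(J,QZ)=22, d(QZ,UW)=47/2, d(QZ,Y)=9
iteration 3: select QZ,Y (d=9); attach at lengths (2, 9/2); label the merged cluster QYZ
  updated: d(F,QYZ)=50/3, d(J,QYZ)=19, d(QYZ,UW)=68/3
iteration 4: select F,QYZ (d=50/3); attach at lengths (25/3, 23/6); label the merged cluster FQYZ
  updated: d(FQYZ,J)=21, d(FQYZ,UW)=22
iteration 5: select FQYZ,J (d=21); attach at lengths (13/6, 21/2); label the merged cluster FJQYZ
  updated: d(FJQYZ,UW)=231/10
iteration 6: select FJQYZ,UW (d=231/10); attach at lengths (21/20, 211/20); label the merged cluster FJQUWYZ
final tree: (((F:25/3,((Q:5/2,Z:5/2):2,Y:9/2):23/6):13/6,J:21/2):21/20,(U:1,W:1):211/20)
total length: 749/15

(((F:25/3,((Q:5/2,Z:5/2):2,Y:9/2):23/6):13/6,J:21/2):21/20,(U:1,W:1):211/20)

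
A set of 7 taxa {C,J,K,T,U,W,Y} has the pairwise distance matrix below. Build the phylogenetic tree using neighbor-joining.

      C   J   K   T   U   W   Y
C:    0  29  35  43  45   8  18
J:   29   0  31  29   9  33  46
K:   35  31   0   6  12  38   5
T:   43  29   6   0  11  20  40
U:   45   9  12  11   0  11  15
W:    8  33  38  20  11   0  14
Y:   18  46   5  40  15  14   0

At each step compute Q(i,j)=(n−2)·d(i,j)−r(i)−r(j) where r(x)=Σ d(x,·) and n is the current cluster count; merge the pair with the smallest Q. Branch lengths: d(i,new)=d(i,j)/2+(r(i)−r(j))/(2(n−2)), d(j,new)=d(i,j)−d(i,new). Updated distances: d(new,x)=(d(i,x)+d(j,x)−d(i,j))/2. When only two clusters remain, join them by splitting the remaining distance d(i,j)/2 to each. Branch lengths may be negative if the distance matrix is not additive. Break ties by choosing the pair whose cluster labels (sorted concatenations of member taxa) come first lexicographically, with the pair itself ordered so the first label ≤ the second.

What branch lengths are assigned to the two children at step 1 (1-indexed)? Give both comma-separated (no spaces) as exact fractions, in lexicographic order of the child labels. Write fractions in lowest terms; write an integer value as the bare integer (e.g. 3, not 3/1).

47/5,-7/5

iteration 1: select C,W (d=8, Q=-262); attach at lengths (47/5, -7/5); label the merged cluster CW
  updated: d(CW,J)=27, d(CW,K)=65/2, d(CW,T)=55/2, d(CW,U)=24, d(CW,Y)=12
iteration 2: select CW,Y (d=12, Q=-193); attach at lengths (53/8, 43/8); label the merged cluster CWY
  updated: d(CWY,J)=61/2, d(CWY,K)=51/4, d(CWY,T)=111/4, d(CWY,U)=27/2
iteration 3: select J,U (d=9, Q=-118); attach at lengths (27/2, -9/2); label the merged cluster JU
  updated: d(CWY,JU)=35/2, d(JU,K)=17, d(JU,T)=31/2
iteration 4: select CWY,JU (d=35/2, Q=-73); attach at lengths (43/4, 27/4); label the merged cluster CJUWY
  updated: d(CJUWY,K)=49/8, d(CJUWY,T)=103/8
iteration 5: select CJUWY,K (d=49/8, Q=-25); attach at lengths (13/2, -3/8); label the merged cluster CJKUWY
  updated: d(CJKUWY,T)=51/8
iteration 6: select CJKUWY,T (d=51/8); attach at lengths (51/16, 51/16); label the merged cluster CJKTUWY
final tree: (((((C:47/5,W:-7/5):53/8,Y:43/8):43/4,(J:27/2,U:-9/2):27/4):13/2,K:-3/8):51/16,T:51/16)
total length: 59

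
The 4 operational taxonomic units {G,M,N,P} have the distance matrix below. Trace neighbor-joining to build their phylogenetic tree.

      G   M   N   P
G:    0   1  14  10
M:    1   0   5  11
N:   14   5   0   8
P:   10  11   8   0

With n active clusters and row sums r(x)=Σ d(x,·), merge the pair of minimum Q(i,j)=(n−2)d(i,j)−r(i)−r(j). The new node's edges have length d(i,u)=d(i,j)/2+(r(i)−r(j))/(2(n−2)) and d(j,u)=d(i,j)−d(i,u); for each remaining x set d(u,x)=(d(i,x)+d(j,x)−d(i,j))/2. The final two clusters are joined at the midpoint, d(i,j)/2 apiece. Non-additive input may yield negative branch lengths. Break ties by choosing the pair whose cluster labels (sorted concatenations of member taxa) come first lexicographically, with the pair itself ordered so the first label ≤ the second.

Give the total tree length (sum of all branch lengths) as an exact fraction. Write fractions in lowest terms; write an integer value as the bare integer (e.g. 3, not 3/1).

29/2

iteration 1: select G,M (d=1, Q=-40); attach at lengths (5/2, -3/2); label the merged cluster GM
  updated: d(GM,N)=9, d(GM,P)=10
iteration 2: select GM,N (d=9, Q=-27); attach at lengths (11/2, 7/2); label the merged cluster GMN
  updated: d(GMN,P)=9/2
iteration 3: select GMN,P (d=9/2); attach at lengths (9/4, 9/4); label the merged cluster GMNP
final tree: (((G:5/2,M:-3/2):11/2,N:7/2):9/4,P:9/4)
total length: 29/2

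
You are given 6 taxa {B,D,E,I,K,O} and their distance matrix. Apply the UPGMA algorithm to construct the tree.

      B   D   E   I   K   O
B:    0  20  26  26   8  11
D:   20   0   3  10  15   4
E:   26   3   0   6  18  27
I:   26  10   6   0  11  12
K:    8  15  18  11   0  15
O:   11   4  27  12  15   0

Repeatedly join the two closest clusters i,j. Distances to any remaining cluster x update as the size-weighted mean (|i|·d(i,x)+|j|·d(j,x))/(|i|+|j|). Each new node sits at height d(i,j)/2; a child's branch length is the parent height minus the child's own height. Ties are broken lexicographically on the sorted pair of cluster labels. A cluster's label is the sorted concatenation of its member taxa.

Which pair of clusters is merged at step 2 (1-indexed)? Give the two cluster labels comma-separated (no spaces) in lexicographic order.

step 1: merge (D,E) at d=3; branch lengths D→3/2, E→3/2; new cluster DE
  updated: d(B,DE)=23, d(DE,I)=8, d(DE,K)=33/2, d(DE,O)=31/2
step 2: merge (B,K) at d=8; branch lengths B→4, K→4; new cluster BK
  updated: d(BK,DE)=79/4, d(BK,I)=37/2, d(BK,O)=13
step 3: merge (DE,I) at d=8; branch lengths DE→5/2, I→4; new cluster DEI
  updated: d(BK,DEI)=58/3, d(DEI,O)=43/3
step 4: merge (BK,O) at d=13; branch lengths BK→5/2, O→13/2; new cluster BKO
  updated: d(BKO,DEI)=53/3
step 5: merge (BKO,DEI) at d=53/3; branch lengths BKO→7/3, DEI→29/6; new cluster BDEIKO
final tree: (((B:4,K:4):5/2,O:13/2):7/3,((D:3/2,E:3/2):5/2,I:4):29/6)
total length: 101/3

B,K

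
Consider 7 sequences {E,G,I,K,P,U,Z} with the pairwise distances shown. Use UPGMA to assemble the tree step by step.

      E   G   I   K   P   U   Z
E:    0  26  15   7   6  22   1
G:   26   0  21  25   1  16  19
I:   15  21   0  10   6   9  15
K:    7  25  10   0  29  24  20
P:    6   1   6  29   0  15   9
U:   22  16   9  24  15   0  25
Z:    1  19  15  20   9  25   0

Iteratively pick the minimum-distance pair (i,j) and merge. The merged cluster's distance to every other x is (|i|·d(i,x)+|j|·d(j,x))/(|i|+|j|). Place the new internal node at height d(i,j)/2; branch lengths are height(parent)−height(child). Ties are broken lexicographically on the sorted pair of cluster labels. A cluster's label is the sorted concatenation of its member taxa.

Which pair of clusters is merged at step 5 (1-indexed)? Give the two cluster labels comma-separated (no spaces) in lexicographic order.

GP,IU

step 1: merge (E,Z) at d=1; branch lengths E→1/2, Z→1/2; new cluster EZ
  updated: d(EZ,G)=45/2, d(EZ,I)=15, d(EZ,K)=27/2, d(EZ,P)=15/2, d(EZ,U)=47/2
step 2: merge (G,P) at d=1; branch lengths G→1/2, P→1/2; new cluster GP
  updated: d(EZ,GP)=15, d(GP,I)=27/2, d(GP,K)=27, d(GP,U)=31/2
step 3: merge (I,U) at d=9; branch lengths I→9/2, U→9/2; new cluster IU
  updated: d(EZ,IU)=77/4, d(GP,IU)=29/2, d(IU,K)=17
step 4: merge (EZ,K) at d=27/2; branch lengths EZ→25/4, K→27/4; new cluster EKZ
  updated: d(EKZ,GP)=19, d(EKZ,IU)=37/2
step 5: merge (GP,IU) at d=29/2; branch lengths GP→27/4, IU→11/4; new cluster GIPU
  updated: d(EKZ,GIPU)=75/4
step 6: merge (EKZ,GIPU) at d=75/4; branch lengths EKZ→21/8, GIPU→17/8; new cluster EGIKPUZ
final tree: (((E:1/2,Z:1/2):25/4,K:27/4):21/8,((G:1/2,P:1/2):27/4,(I:9/2,U:9/2):11/4):17/8)
total length: 153/4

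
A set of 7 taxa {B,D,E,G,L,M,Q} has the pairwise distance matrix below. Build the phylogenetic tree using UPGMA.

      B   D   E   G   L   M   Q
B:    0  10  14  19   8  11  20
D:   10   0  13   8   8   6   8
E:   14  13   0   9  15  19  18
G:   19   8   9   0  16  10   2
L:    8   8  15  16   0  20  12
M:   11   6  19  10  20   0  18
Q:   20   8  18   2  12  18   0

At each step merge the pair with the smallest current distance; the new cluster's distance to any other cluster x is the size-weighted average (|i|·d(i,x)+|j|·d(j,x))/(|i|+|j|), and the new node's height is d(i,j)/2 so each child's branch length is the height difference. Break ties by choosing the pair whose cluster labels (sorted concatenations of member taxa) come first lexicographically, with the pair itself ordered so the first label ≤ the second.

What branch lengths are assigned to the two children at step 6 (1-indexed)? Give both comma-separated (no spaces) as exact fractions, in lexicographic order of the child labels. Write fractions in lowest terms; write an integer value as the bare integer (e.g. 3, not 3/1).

iteration 1: select G,Q (d=2); attach at lengths (1, 1); label the merged cluster GQ
  updated: d(B,GQ)=39/2, d(D,GQ)=8, d(E,GQ)=27/2, d(GQ,L)=14, d(GQ,M)=14
iteration 2: select D,M (d=6); attach at lengths (3, 3); label the merged cluster DM
  updated: d(B,DM)=21/2, d(DM,E)=16, d(DM,GQ)=11, d(DM,L)=14
iteration 3: select B,L (d=8); attach at lengths (4, 4); label the merged cluster BL
  updated: d(BL,DM)=49/4, d(BL,E)=29/2, d(BL,GQ)=67/4
iteration 4: select DM,GQ (d=11); attach at lengths (5/2, 9/2); label the merged cluster DGMQ
  updated: d(BL,DGMQ)=29/2, d(DGMQ,E)=59/4
iteration 5: select BL,DGMQ (d=29/2); attach at lengths (13/4, 7/4); label the merged cluster BDGLMQ
  updated: d(BDGLMQ,E)=44/3
iteration 6: select BDGLMQ,E (d=44/3); attach at lengths (1/12, 22/3); label the merged cluster BDEGLMQ
final tree: (((B:4,L:4):13/4,((D:3,M:3):5/2,(G:1,Q:1):9/2):7/4):1/12,E:22/3)
total length: 425/12

1/12,22/3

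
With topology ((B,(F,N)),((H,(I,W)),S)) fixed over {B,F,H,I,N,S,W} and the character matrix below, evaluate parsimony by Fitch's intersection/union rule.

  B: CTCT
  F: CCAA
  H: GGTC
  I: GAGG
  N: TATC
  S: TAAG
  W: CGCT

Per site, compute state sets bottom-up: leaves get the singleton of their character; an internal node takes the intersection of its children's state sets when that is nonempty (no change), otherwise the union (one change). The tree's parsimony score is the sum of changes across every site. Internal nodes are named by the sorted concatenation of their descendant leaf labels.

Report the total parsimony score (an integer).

[col 0] FN: children F:{C}, N:{T} ∪→ {C,T}; cost 1
[col 0] BFN: children B:{C}, FN:{C,T} ∩→ {C}; cost 0
[col 0] IW: children I:{G}, W:{C} ∪→ {C,G}; cost 1
[col 0] HIW: children H:{G}, IW:{C,G} ∩→ {G}; cost 0
[col 0] HISW: children HIW:{G}, S:{T} ∪→ {G,T}; cost 1
[col 0] BFHINSW: children BFN:{C}, HISW:{G,T} ∪→ {C,G,T}; cost 1
[col 1] FN: children F:{C}, N:{A} ∪→ {A,C}; cost 1
[col 1] BFN: children B:{T}, FN:{A,C} ∪→ {A,C,T}; cost 1
[col 1] IW: children I:{A}, W:{G} ∪→ {A,G}; cost 1
[col 1] HIW: children H:{G}, IW:{A,G} ∩→ {G}; cost 0
[col 1] HISW: children HIW:{G}, S:{A} ∪→ {A,G}; cost 1
[col 1] BFHINSW: children BFN:{A,C,T}, HISW:{A,G} ∩→ {A}; cost 0
[col 2] FN: children F:{A}, N:{T} ∪→ {A,T}; cost 1
[col 2] BFN: children B:{C}, FN:{A,T} ∪→ {A,C,T}; cost 1
[col 2] IW: children I:{G}, W:{C} ∪→ {C,G}; cost 1
[col 2] HIW: children H:{T}, IW:{C,G} ∪→ {C,G,T}; cost 1
[col 2] HISW: children HIW:{C,G,T}, S:{A} ∪→ {A,C,G,T}; cost 1
[col 2] BFHINSW: children BFN:{A,C,T}, HISW:{A,C,G,T} ∩→ {A,C,T}; cost 0
[col 3] FN: children F:{A}, N:{C} ∪→ {A,C}; cost 1
[col 3] BFN: children B:{T}, FN:{A,C} ∪→ {A,C,T}; cost 1
[col 3] IW: children I:{G}, W:{T} ∪→ {G,T}; cost 1
[col 3] HIW: children H:{C}, IW:{G,T} ∪→ {C,G,T}; cost 1
[col 3] HISW: children HIW:{C,G,T}, S:{G} ∩→ {G}; cost 0
[col 3] BFHINSW: children BFN:{A,C,T}, HISW:{G} ∪→ {A,C,G,T}; cost 1
per-site changes: [4, 4, 5, 5]; total = 18

18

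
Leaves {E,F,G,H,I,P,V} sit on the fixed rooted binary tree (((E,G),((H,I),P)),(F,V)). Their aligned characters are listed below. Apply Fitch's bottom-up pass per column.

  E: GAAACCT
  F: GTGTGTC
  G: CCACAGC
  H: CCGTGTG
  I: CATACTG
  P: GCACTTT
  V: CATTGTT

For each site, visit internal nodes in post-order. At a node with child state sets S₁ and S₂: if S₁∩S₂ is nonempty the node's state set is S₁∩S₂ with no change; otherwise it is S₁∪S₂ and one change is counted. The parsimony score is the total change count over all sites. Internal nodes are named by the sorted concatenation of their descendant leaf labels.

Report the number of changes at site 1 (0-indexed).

EG@0: {G} ∪ {C} = {C,G} (union, +1)
HI@0: {C} ∩ {C} = {C} (intersection, +0)
HIP@0: {C} ∪ {G} = {C,G} (union, +1)
EGHIP@0: {C,G} ∩ {C,G} = {C,G} (intersection, +0)
FV@0: {G} ∪ {C} = {C,G} (union, +1)
EFGHIPV@0: {C,G} ∩ {C,G} = {C,G} (intersection, +0)
EG@1: {A} ∪ {C} = {A,C} (union, +1)
HI@1: {C} ∪ {A} = {A,C} (union, +1)
HIP@1: {A,C} ∩ {C} = {C} (intersection, +0)
EGHIP@1: {A,C} ∩ {C} = {C} (intersection, +0)
FV@1: {T} ∪ {A} = {A,T} (union, +1)
EFGHIPV@1: {C} ∪ {A,T} = {A,C,T} (union, +1)
EG@2: {A} ∩ {A} = {A} (intersection, +0)
HI@2: {G} ∪ {T} = {G,T} (union, +1)
HIP@2: {G,T} ∪ {A} = {A,G,T} (union, +1)
EGHIP@2: {A} ∩ {A,G,T} = {A} (intersection, +0)
FV@2: {G} ∪ {T} = {G,T} (union, +1)
EFGHIPV@2: {A} ∪ {G,T} = {A,G,T} (union, +1)
EG@3: {A} ∪ {C} = {A,C} (union, +1)
HI@3: {T} ∪ {A} = {A,T} (union, +1)
HIP@3: {A,T} ∪ {C} = {A,C,T} (union, +1)
EGHIP@3: {A,C} ∩ {A,C,T} = {A,C} (intersection, +0)
FV@3: {T} ∩ {T} = {T} (intersection, +0)
EFGHIPV@3: {A,C} ∪ {T} = {A,C,T} (union, +1)
EG@4: {C} ∪ {A} = {A,C} (union, +1)
HI@4: {G} ∪ {C} = {C,G} (union, +1)
HIP@4: {C,G} ∪ {T} = {C,G,T} (union, +1)
EGHIP@4: {A,C} ∩ {C,G,T} = {C} (intersection, +0)
FV@4: {G} ∩ {G} = {G} (intersection, +0)
EFGHIPV@4: {C} ∪ {G} = {C,G} (union, +1)
EG@5: {C} ∪ {G} = {C,G} (union, +1)
HI@5: {T} ∩ {T} = {T} (intersection, +0)
HIP@5: {T} ∩ {T} = {T} (intersection, +0)
EGHIP@5: {C,G} ∪ {T} = {C,G,T} (union, +1)
FV@5: {T} ∩ {T} = {T} (intersection, +0)
EFGHIPV@5: {C,G,T} ∩ {T} = {T} (intersection, +0)
EG@6: {T} ∪ {C} = {C,T} (union, +1)
HI@6: {G} ∩ {G} = {G} (intersection, +0)
HIP@6: {G} ∪ {T} = {G,T} (union, +1)
EGHIP@6: {C,T} ∩ {G,T} = {T} (intersection, +0)
FV@6: {C} ∪ {T} = {C,T} (union, +1)
EFGHIPV@6: {T} ∩ {C,T} = {T} (intersection, +0)
per-site changes: [3, 4, 4, 4, 4, 2, 3]; total = 24

4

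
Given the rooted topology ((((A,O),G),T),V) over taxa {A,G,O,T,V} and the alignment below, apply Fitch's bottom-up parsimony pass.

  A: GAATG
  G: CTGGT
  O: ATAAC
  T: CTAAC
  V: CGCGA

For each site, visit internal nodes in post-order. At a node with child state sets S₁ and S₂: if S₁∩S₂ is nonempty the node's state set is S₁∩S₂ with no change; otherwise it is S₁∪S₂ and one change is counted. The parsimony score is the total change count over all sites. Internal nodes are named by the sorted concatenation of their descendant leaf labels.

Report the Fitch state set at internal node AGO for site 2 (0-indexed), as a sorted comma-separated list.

site 0, node AO: A={G} ∪ O={A} → {A,G} (+1)
site 0, node AGO: AO={A,G} ∪ G={C} → {A,C,G} (+1)
site 0, node AGOT: AGO={A,C,G} ∩ T={C} → {C} (+0)
site 0, node AGOTV: AGOT={C} ∩ V={C} → {C} (+0)
site 1, node AO: A={A} ∪ O={T} → {A,T} (+1)
site 1, node AGO: AO={A,T} ∩ G={T} → {T} (+0)
site 1, node AGOT: AGO={T} ∩ T={T} → {T} (+0)
site 1, node AGOTV: AGOT={T} ∪ V={G} → {G,T} (+1)
site 2, node AO: A={A} ∩ O={A} → {A} (+0)
site 2, node AGO: AO={A} ∪ G={G} → {A,G} (+1)
site 2, node AGOT: AGO={A,G} ∩ T={A} → {A} (+0)
site 2, node AGOTV: AGOT={A} ∪ V={C} → {A,C} (+1)
site 3, node AO: A={T} ∪ O={A} → {A,T} (+1)
site 3, node AGO: AO={A,T} ∪ G={G} → {A,G,T} (+1)
site 3, node AGOT: AGO={A,G,T} ∩ T={A} → {A} (+0)
site 3, node AGOTV: AGOT={A} ∪ V={G} → {A,G} (+1)
site 4, node AO: A={G} ∪ O={C} → {C,G} (+1)
site 4, node AGO: AO={C,G} ∪ G={T} → {C,G,T} (+1)
site 4, node AGOT: AGO={C,G,T} ∩ T={C} → {C} (+0)
site 4, node AGOTV: AGOT={C} ∪ V={A} → {A,C} (+1)
per-site changes: [2, 2, 2, 3, 3]; total = 12

A,G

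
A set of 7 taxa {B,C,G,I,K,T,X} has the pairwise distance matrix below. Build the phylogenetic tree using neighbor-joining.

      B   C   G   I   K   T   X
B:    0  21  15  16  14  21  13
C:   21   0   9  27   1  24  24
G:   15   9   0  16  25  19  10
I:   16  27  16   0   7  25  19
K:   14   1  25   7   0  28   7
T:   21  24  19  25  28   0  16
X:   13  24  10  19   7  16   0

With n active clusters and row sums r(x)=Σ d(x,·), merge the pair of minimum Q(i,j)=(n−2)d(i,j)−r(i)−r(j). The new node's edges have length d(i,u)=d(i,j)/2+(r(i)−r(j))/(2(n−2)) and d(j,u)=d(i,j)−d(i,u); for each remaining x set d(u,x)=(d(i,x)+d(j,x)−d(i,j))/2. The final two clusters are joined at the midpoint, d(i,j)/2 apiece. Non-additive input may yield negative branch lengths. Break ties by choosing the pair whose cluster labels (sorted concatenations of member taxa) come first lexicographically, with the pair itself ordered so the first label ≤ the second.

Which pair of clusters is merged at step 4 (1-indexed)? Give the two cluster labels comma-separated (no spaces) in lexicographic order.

BCIK,G

1. join C+K (d=1, Q=-183) ⇒ CK; edges |C|=29/10, |K|=-19/10
  updated: d(B,CK)=17, d(CK,G)=33/2, d(CK,I)=33/2, d(CK,T)=51/2, d(CK,X)=15
2. join CK+I (d=33/2, Q=-117) ⇒ CIK; edges |CK|=8, |I|=17/2
  updated: d(B,CIK)=33/4, d(CIK,G)=8, d(CIK,T)=17, d(CIK,X)=35/4
3. join B+CIK (d=33/4, Q=-149/2) ⇒ BCIK; edges |B|=20/3, |CIK|=19/12
  updated: d(BCIK,G)=59/8, d(BCIK,T)=119/8, d(BCIK,X)=27/4
4. join BCIK+G (d=59/8, Q=-405/8) ⇒ BCGIK; edges |BCIK|=59/32, |G|=177/32
  updated: d(BCGIK,T)=53/4, d(BCGIK,X)=75/16
5. join BCGIK+T (d=53/4, Q=-543/16) ⇒ BCGIKT; edges |BCGIK|=31/32, |T|=393/32
  updated: d(BCGIKT,X)=119/32
6. join BCGIKT+X (d=119/32) ⇒ BCGIKTX; edges |BCGIKT|=119/64, |X|=119/64
final tree: ((((B:20/3,((C:29/10,K:-19/10):8,I:17/2):19/12):59/32,G:177/32):31/32,T:393/32):119/64,X:119/64)
total length: 1603/32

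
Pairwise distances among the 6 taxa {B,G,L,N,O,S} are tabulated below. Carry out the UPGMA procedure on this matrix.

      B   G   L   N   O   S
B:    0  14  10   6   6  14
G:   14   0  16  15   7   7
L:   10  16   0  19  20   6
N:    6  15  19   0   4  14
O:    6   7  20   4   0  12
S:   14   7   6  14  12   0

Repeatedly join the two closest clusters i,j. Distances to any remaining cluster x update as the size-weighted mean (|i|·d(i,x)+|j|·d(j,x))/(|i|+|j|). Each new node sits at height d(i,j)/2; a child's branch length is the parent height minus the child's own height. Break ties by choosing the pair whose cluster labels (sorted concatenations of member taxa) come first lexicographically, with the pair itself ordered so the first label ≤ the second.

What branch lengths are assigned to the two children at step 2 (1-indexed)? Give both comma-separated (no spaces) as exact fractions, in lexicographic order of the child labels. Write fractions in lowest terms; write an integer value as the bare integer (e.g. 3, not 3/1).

3,1

iteration 1: select N,O (d=4); attach at lengths (2, 2); label the merged cluster NO
  updated: d(B,NO)=6, d(G,NO)=11, d(L,NO)=39/2, d(NO,S)=13
iteration 2: select B,NO (d=6); attach at lengths (3, 1); label the merged cluster BNO
  updated: d(BNO,G)=12, d(BNO,L)=49/3, d(BNO,S)=40/3
iteration 3: select L,S (d=6); attach at lengths (3, 3); label the merged cluster LS
  updated: d(BNO,LS)=89/6, d(G,LS)=23/2
iteration 4: select G,LS (d=23/2); attach at lengths (23/4, 11/4); label the merged cluster GLS
  updated: d(BNO,GLS)=125/9
iteration 5: select BNO,GLS (d=125/9); attach at lengths (71/18, 43/36); label the merged cluster BGLNOS
final tree: ((B:3,(N:2,O:2):1):71/18,(G:23/4,(L:3,S:3):11/4):43/36)
total length: 995/36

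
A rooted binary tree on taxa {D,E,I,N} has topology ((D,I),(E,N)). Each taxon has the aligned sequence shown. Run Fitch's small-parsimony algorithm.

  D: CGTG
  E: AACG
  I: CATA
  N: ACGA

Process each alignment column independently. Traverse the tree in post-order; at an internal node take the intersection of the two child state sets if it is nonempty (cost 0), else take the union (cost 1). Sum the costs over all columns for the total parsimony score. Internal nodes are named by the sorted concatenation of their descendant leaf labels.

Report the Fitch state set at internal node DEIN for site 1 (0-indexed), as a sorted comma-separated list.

A

DI@0: {C} ∩ {C} = {C} (intersection, +0)
EN@0: {A} ∩ {A} = {A} (intersection, +0)
DEIN@0: {C} ∪ {A} = {A,C} (union, +1)
DI@1: {G} ∪ {A} = {A,G} (union, +1)
EN@1: {A} ∪ {C} = {A,C} (union, +1)
DEIN@1: {A,G} ∩ {A,C} = {A} (intersection, +0)
DI@2: {T} ∩ {T} = {T} (intersection, +0)
EN@2: {C} ∪ {G} = {C,G} (union, +1)
DEIN@2: {T} ∪ {C,G} = {C,G,T} (union, +1)
DI@3: {G} ∪ {A} = {A,G} (union, +1)
EN@3: {G} ∪ {A} = {A,G} (union, +1)
DEIN@3: {A,G} ∩ {A,G} = {A,G} (intersection, +0)
per-site changes: [1, 2, 2, 2]; total = 7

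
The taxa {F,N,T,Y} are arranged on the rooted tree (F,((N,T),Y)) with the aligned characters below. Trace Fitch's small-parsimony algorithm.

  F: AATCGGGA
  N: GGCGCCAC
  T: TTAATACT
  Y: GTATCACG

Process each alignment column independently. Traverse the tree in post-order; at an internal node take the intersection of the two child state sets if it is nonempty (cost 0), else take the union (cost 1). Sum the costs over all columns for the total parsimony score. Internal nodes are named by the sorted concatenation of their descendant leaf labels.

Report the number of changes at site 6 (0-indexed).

2

NT@0: {G} ∪ {T} = {G,T} (union, +1)
NTY@0: {G,T} ∩ {G} = {G} (intersection, +0)
FNTY@0: {A} ∪ {G} = {A,G} (union, +1)
NT@1: {G} ∪ {T} = {G,T} (union, +1)
NTY@1: {G,T} ∩ {T} = {T} (intersection, +0)
FNTY@1: {A} ∪ {T} = {A,T} (union, +1)
NT@2: {C} ∪ {A} = {A,C} (union, +1)
NTY@2: {A,C} ∩ {A} = {A} (intersection, +0)
FNTY@2: {T} ∪ {A} = {A,T} (union, +1)
NT@3: {G} ∪ {A} = {A,G} (union, +1)
NTY@3: {A,G} ∪ {T} = {A,G,T} (union, +1)
FNTY@3: {C} ∪ {A,G,T} = {A,C,G,T} (union, +1)
NT@4: {C} ∪ {T} = {C,T} (union, +1)
NTY@4: {C,T} ∩ {C} = {C} (intersection, +0)
FNTY@4: {G} ∪ {C} = {C,G} (union, +1)
NT@5: {C} ∪ {A} = {A,C} (union, +1)
NTY@5: {A,C} ∩ {A} = {A} (intersection, +0)
FNTY@5: {G} ∪ {A} = {A,G} (union, +1)
NT@6: {A} ∪ {C} = {A,C} (union, +1)
NTY@6: {A,C} ∩ {C} = {C} (intersection, +0)
FNTY@6: {G} ∪ {C} = {C,G} (union, +1)
NT@7: {C} ∪ {T} = {C,T} (union, +1)
NTY@7: {C,T} ∪ {G} = {C,G,T} (union, +1)
FNTY@7: {A} ∪ {C,G,T} = {A,C,G,T} (union, +1)
per-site changes: [2, 2, 2, 3, 2, 2, 2, 3]; total = 18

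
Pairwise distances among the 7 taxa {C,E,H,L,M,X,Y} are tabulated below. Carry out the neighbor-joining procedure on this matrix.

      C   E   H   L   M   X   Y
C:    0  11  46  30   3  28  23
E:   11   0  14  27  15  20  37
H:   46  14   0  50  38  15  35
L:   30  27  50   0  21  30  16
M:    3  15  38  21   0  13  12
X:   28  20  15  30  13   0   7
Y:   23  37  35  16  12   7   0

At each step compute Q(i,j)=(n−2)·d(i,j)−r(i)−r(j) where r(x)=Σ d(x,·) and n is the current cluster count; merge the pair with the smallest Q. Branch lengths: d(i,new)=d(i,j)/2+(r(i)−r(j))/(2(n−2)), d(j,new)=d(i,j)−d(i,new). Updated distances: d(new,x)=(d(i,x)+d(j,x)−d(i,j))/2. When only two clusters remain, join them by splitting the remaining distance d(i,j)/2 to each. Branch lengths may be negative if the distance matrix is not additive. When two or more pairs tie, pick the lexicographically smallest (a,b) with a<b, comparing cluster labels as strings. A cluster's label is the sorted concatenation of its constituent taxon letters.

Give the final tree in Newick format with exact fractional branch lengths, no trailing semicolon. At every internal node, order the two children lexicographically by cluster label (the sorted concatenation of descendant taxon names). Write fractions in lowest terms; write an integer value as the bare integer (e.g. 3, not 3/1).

((((C:49/8,M:-25/8):117/16,((E:-2/5,H:72/5):55/6,X:4/3):103/16):75/16,L:211/16):45/32,Y:45/32)

iteration 1: select E,H (d=14, Q=-252); attach at lengths (-2/5, 72/5); label the merged cluster EH
  updated: d(C,EH)=43/2, d(EH,L)=63/2, d(EH,M)=39/2, d(EH,X)=21/2, d(EH,Y)=29
iteration 2: select C,M (d=3, Q=-162); attach at lengths (49/8, -25/8); label the merged cluster CM
  updated: d(CM,EH)=19, d(CM,L)=24, d(CM,X)=19, d(CM,Y)=16
iteration 3: select EH,X (d=21/2, Q=-125); attach at lengths (55/6, 4/3); label the merged cluster EHX
  updated: d(CM,EHX)=55/4, d(EHX,L)=51/2, d(EHX,Y)=51/4
iteration 4: select CM,EHX (d=55/4, Q=-313/4); attach at lengths (117/16, 103/16); label the merged cluster CEHMX
  updated: d(CEHMX,L)=143/8, d(CEHMX,Y)=15/2
iteration 5: select CEHMX,L (d=143/8, Q=-331/8); attach at lengths (75/16, 211/16); label the merged cluster CEHLMX
  updated: d(CEHLMX,Y)=45/16
iteration 6: select CEHLMX,Y (d=45/16); attach at lengths (45/32, 45/32); label the merged cluster CEHLMXY
final tree: ((((C:49/8,M:-25/8):117/16,((E:-2/5,H:72/5):55/6,X:4/3):103/16):75/16,L:211/16):45/32,Y:45/32)
total length: 991/16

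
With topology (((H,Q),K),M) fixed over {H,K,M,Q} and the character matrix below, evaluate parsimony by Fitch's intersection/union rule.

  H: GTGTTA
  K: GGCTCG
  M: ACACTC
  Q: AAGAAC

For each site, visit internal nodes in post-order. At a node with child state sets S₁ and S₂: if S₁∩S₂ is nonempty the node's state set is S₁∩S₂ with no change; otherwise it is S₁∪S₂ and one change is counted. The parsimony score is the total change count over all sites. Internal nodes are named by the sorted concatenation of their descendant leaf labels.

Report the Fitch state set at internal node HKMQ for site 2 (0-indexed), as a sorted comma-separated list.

site 0, node HQ: H={G} ∪ Q={A} → {A,G} (+1)
site 0, node HKQ: HQ={A,G} ∩ K={G} → {G} (+0)
site 0, node HKMQ: HKQ={G} ∪ M={A} → {A,G} (+1)
site 1, node HQ: H={T} ∪ Q={A} → {A,T} (+1)
site 1, node HKQ: HQ={A,T} ∪ K={G} → {A,G,T} (+1)
site 1, node HKMQ: HKQ={A,G,T} ∪ M={C} → {A,C,G,T} (+1)
site 2, node HQ: H={G} ∩ Q={G} → {G} (+0)
site 2, node HKQ: HQ={G} ∪ K={C} → {C,G} (+1)
site 2, node HKMQ: HKQ={C,G} ∪ M={A} → {A,C,G} (+1)
site 3, node HQ: H={T} ∪ Q={A} → {A,T} (+1)
site 3, node HKQ: HQ={A,T} ∩ K={T} → {T} (+0)
site 3, node HKMQ: HKQ={T} ∪ M={C} → {C,T} (+1)
site 4, node HQ: H={T} ∪ Q={A} → {A,T} (+1)
site 4, node HKQ: HQ={A,T} ∪ K={C} → {A,C,T} (+1)
site 4, node HKMQ: HKQ={A,C,T} ∩ M={T} → {T} (+0)
site 5, node HQ: H={A} ∪ Q={C} → {A,C} (+1)
site 5, node HKQ: HQ={A,C} ∪ K={G} → {A,C,G} (+1)
site 5, node HKMQ: HKQ={A,C,G} ∩ M={C} → {C} (+0)
per-site changes: [2, 3, 2, 2, 2, 2]; total = 13

A,C,G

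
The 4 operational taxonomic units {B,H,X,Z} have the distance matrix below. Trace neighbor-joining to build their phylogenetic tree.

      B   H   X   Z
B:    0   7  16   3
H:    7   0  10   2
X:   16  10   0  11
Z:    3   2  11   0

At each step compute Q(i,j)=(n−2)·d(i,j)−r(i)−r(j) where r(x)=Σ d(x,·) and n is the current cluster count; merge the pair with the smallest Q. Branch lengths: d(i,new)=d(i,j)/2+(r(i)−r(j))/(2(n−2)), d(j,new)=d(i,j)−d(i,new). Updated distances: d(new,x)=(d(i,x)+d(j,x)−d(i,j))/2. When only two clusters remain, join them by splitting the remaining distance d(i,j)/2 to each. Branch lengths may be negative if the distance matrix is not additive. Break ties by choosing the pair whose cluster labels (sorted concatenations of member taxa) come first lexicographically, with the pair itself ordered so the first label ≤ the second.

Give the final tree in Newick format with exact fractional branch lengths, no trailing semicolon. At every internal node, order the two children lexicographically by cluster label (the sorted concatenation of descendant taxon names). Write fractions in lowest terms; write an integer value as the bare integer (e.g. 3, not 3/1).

1. join B+Z (d=3, Q=-36) ⇒ BZ; edges |B|=4, |Z|=-1
  updated: d(BZ,H)=3, d(BZ,X)=12
2. join BZ+H (d=3, Q=-25) ⇒ BHZ; edges |BZ|=5/2, |H|=1/2
  updated: d(BHZ,X)=19/2
3. join BHZ+X (d=19/2) ⇒ BHXZ; edges |BHZ|=19/4, |X|=19/4
final tree: (((B:4,Z:-1):5/2,H:1/2):19/4,X:19/4)
total length: 31/2

(((B:4,Z:-1):5/2,H:1/2):19/4,X:19/4)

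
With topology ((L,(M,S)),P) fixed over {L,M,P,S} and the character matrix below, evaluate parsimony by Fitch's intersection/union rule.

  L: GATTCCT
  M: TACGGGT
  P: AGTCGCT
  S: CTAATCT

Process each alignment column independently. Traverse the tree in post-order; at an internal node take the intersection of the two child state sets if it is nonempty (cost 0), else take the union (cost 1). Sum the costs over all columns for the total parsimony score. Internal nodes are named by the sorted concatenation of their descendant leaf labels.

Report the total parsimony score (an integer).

13

site 0, node MS: M={T} ∪ S={C} → {C,T} (+1)
site 0, node LMS: L={G} ∪ MS={C,T} → {C,G,T} (+1)
site 0, node LMPS: LMS={C,G,T} ∪ P={A} → {A,C,G,T} (+1)
site 1, node MS: M={A} ∪ S={T} → {A,T} (+1)
site 1, node LMS: L={A} ∩ MS={A,T} → {A} (+0)
site 1, node LMPS: LMS={A} ∪ P={G} → {A,G} (+1)
site 2, node MS: M={C} ∪ S={A} → {A,C} (+1)
site 2, node LMS: L={T} ∪ MS={A,C} → {A,C,T} (+1)
site 2, node LMPS: LMS={A,C,T} ∩ P={T} → {T} (+0)
site 3, node MS: M={G} ∪ S={A} → {A,G} (+1)
site 3, node LMS: L={T} ∪ MS={A,G} → {A,G,T} (+1)
site 3, node LMPS: LMS={A,G,T} ∪ P={C} → {A,C,G,T} (+1)
site 4, node MS: M={G} ∪ S={T} → {G,T} (+1)
site 4, node LMS: L={C} ∪ MS={G,T} → {C,G,T} (+1)
site 4, node LMPS: LMS={C,G,T} ∩ P={G} → {G} (+0)
site 5, node MS: M={G} ∪ S={C} → {C,G} (+1)
site 5, node LMS: L={C} ∩ MS={C,G} → {C} (+0)
site 5, node LMPS: LMS={C} ∩ P={C} → {C} (+0)
site 6, node MS: M={T} ∩ S={T} → {T} (+0)
site 6, node LMS: L={T} ∩ MS={T} → {T} (+0)
site 6, node LMPS: LMS={T} ∩ P={T} → {T} (+0)
per-site changes: [3, 2, 2, 3, 2, 1, 0]; total = 13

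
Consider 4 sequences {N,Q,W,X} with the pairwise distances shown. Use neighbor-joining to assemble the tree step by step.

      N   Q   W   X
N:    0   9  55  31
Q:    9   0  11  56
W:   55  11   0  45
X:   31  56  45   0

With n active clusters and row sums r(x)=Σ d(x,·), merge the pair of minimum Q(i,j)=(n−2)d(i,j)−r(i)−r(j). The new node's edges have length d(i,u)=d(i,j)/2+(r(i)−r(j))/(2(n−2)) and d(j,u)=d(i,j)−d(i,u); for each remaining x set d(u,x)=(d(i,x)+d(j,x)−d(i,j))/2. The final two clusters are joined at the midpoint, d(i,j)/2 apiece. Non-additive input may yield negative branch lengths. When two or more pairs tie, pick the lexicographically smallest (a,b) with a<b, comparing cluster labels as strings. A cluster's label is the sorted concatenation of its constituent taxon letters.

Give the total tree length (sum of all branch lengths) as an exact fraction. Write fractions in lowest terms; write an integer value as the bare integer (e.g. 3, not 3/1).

249/4

1. join N+X (d=31, Q=-165) ⇒ NX; edges |N|=25/4, |X|=99/4
  updated: d(NX,Q)=17, d(NX,W)=69/2
2. join NX+Q (d=17, Q=-125/2) ⇒ NQX; edges |NX|=81/4, |Q|=-13/4
  updated: d(NQX,W)=57/4
3. join NQX+W (d=57/4) ⇒ NQWX; edges |NQX|=57/8, |W|=57/8
final tree: (((N:25/4,X:99/4):81/4,Q:-13/4):57/8,W:57/8)
total length: 249/4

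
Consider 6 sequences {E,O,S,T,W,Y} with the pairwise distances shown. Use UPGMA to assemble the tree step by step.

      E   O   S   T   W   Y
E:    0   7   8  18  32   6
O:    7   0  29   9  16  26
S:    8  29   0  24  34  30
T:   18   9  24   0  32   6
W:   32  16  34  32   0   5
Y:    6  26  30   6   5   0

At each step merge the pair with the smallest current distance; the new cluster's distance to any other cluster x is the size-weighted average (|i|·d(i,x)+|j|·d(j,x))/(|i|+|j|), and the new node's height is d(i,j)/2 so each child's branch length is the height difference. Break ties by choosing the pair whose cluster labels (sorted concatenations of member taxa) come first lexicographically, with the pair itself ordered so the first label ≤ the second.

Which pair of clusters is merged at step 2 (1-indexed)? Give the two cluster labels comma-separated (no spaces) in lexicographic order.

E,O

1. join W+Y (d=5) ⇒ WY; edges |W|=5/2, |Y|=5/2
  updated: d(E,WY)=19, d(O,WY)=21, d(S,WY)=32, d(T,WY)=19
2. join E+O (d=7) ⇒ EO; edges |E|=7/2, |O|=7/2
  updated: d(EO,S)=37/2, d(EO,T)=27/2, d(EO,WY)=20
3. join EO+T (d=27/2) ⇒ EOT; edges |EO|=13/4, |T|=27/4
  updated: d(EOT,S)=61/3, d(EOT,WY)=59/3
4. join EOT+WY (d=59/3) ⇒ EOTWY; edges |EOT|=37/12, |WY|=22/3
  updated: d(EOTWY,S)=25
5. join EOTWY+S (d=25) ⇒ EOSTWY; edges |EOTWY|=8/3, |S|=25/2
final tree: ((((E:7/2,O:7/2):13/4,T:27/4):37/12,(W:5/2,Y:5/2):22/3):8/3,S:25/2)
total length: 571/12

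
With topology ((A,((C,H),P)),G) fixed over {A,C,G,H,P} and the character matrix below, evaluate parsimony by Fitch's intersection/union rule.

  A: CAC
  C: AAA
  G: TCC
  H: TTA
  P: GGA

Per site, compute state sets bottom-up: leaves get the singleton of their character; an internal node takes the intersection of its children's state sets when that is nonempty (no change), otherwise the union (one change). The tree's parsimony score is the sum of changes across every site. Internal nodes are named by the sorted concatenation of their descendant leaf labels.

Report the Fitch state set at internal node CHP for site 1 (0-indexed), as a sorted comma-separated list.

A,G,T

CH@0: {A} ∪ {T} = {A,T} (union, +1)
CHP@0: {A,T} ∪ {G} = {A,G,T} (union, +1)
ACHP@0: {C} ∪ {A,G,T} = {A,C,G,T} (union, +1)
ACGHP@0: {A,C,G,T} ∩ {T} = {T} (intersection, +0)
CH@1: {A} ∪ {T} = {A,T} (union, +1)
CHP@1: {A,T} ∪ {G} = {A,G,T} (union, +1)
ACHP@1: {A} ∩ {A,G,T} = {A} (intersection, +0)
ACGHP@1: {A} ∪ {C} = {A,C} (union, +1)
CH@2: {A} ∩ {A} = {A} (intersection, +0)
CHP@2: {A} ∩ {A} = {A} (intersection, +0)
ACHP@2: {C} ∪ {A} = {A,C} (union, +1)
ACGHP@2: {A,C} ∩ {C} = {C} (intersection, +0)
per-site changes: [3, 3, 1]; total = 7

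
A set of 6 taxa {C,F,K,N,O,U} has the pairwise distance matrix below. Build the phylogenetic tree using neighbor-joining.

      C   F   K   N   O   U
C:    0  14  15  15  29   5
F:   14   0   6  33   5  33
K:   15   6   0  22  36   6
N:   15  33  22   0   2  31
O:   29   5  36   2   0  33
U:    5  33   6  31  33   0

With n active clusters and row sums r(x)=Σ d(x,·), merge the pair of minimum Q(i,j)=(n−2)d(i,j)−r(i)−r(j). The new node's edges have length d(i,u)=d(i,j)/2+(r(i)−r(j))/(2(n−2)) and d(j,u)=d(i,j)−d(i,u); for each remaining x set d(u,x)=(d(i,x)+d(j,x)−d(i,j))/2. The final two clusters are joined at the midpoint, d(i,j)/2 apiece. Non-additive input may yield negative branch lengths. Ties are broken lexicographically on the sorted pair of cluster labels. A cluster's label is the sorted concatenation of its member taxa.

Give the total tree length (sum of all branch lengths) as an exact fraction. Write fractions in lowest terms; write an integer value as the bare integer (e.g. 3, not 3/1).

317/8

iteration 1: select N,O (d=2, Q=-200); attach at lengths (3/4, 5/4); label the merged cluster NO
  updated: d(C,NO)=21, d(F,NO)=18, d(K,NO)=28, d(NO,U)=31
iteration 2: select C,U (d=5, Q=-115); attach at lengths (-5/6, 35/6); label the merged cluster CU
  updated: d(CU,F)=21, d(CU,K)=8, d(CU,NO)=47/2
iteration 3: select CU,K (d=8, Q=-157/2); attach at lengths (53/8, 11/8); label the merged cluster CKU
  updated: d(CKU,F)=19/2, d(CKU,NO)=87/4
iteration 4: select CKU,F (d=19/2, Q=-197/4); attach at lengths (53/8, 23/8); label the merged cluster CFKU
  updated: d(CFKU,NO)=121/8
iteration 5: select CFKU,NO (d=121/8); attach at lengths (121/16, 121/16); label the merged cluster CFKNOU
final tree: ((((C:-5/6,U:35/6):53/8,K:11/8):53/8,F:23/8):121/16,(N:3/4,O:5/4):121/16)
total length: 317/8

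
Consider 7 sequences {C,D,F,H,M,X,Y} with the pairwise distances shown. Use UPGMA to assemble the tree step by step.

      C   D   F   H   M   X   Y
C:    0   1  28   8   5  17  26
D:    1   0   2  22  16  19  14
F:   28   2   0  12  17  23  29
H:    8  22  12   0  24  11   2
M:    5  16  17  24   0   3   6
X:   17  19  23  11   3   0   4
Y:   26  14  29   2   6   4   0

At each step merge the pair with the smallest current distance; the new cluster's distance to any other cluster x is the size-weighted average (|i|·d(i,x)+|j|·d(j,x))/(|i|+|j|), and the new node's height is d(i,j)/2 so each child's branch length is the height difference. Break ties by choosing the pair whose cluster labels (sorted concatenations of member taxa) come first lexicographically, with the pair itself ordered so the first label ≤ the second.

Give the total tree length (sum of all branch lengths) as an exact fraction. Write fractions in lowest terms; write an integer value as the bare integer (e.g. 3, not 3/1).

803/24

iteration 1: select C,D (d=1); attach at lengths (1/2, 1/2); label the merged cluster CD
  updated: d(CD,F)=15, d(CD,H)=15, d(CD,M)=21/2, d(CD,X)=18, d(CD,Y)=20
iteration 2: select H,Y (d=2); attach at lengths (1, 1); label the merged cluster HY
  updated: d(CD,HY)=35/2, d(F,HY)=41/2, d(HY,M)=15, d(HY,X)=15/2
iteration 3: select M,X (d=3); attach at lengths (3/2, 3/2); label the merged cluster MX
  updated: d(CD,MX)=57/4, d(F,MX)=20, d(HY,MX)=45/4
iteration 4: select HY,MX (d=45/4); attach at lengths (37/8, 33/8); label the merged cluster HMXY
  updated: d(CD,HMXY)=127/8, d(F,HMXY)=81/4
iteration 5: select CD,F (d=15); attach at lengths (7, 15/2); label the merged cluster CDF
  updated: d(CDF,HMXY)=52/3
iteration 6: select CDF,HMXY (d=52/3); attach at lengths (7/6, 73/24); label the merged cluster CDFHMXY
final tree: (((C:1/2,D:1/2):7,F:15/2):7/6,((H:1,Y:1):37/8,(M:3/2,X:3/2):33/8):73/24)
total length: 803/24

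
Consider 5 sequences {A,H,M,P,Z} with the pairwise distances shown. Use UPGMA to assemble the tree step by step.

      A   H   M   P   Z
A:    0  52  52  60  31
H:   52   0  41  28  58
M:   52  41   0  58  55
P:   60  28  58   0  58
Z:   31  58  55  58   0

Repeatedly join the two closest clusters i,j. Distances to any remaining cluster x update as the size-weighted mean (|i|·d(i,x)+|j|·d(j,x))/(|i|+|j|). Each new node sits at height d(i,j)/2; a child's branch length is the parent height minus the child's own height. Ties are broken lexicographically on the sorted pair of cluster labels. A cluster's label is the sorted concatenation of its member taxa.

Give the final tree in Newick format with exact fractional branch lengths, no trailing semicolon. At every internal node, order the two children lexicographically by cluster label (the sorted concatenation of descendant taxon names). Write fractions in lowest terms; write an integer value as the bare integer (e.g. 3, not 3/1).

((A:31/2,Z:31/2):149/12,((H:14,P:14):43/4,M:99/4):19/6)

step 1: merge (H,P) at d=28; branch lengths H→14, P→14; new cluster HP
  updated: d(A,HP)=56, d(HP,M)=99/2, d(HP,Z)=58
step 2: merge (A,Z) at d=31; branch lengths A→31/2, Z→31/2; new cluster AZ
  updated: d(AZ,HP)=57, d(AZ,M)=107/2
step 3: merge (HP,M) at d=99/2; branch lengths HP→43/4, M→99/4; new cluster HMP
  updated: d(AZ,HMP)=335/6
step 4: merge (AZ,HMP) at d=335/6; branch lengths AZ→149/12, HMP→19/6; new cluster AHMPZ
final tree: ((A:31/2,Z:31/2):149/12,((H:14,P:14):43/4,M:99/4):19/6)
total length: 1321/12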